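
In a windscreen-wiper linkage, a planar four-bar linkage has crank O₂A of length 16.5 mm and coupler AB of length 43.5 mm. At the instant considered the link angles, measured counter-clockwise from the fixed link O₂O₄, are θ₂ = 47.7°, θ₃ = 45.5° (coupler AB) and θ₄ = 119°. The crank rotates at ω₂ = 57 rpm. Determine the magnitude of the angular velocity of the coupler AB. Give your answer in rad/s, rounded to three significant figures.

2.24

ω₂ = 5.969 rad/s (from 57 rpm).
Differentiating the loop-closure r₂e^{iθ₂}+r₃e^{iθ₃}=r₁+r₄e^{iθ₄} gives r₂ω₂e^{iθ₂}+r₃ω₃e^{iθ₃}=r₄ω₄e^{iθ₄}.
Eliminating the other unknown: ω₃ = r₂ω₂ sin(θ₄−θ₂) / [r₃ sin(θ₃−θ₄)].
Numerator sine = +0.94721; denominator sine = -0.95882.
Result = 0.0165·5.969·(+0.94721) / (0.0435·(-0.95882)) = -2.2367 rad/s; magnitude 2.2367 rad/s.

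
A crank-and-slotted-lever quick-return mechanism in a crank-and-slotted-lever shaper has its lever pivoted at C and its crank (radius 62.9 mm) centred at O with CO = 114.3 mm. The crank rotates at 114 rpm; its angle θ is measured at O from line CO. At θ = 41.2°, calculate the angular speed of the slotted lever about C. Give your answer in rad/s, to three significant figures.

ω = 11.94 rad/s (from 114 rpm).
Crank pin A relative to C: A = (d + r cosθ, r sinθ); lever angle φ = atan2(r sinθ, d + r cosθ).
Differentiating tanφ: φ̇ = rω(d cosθ + r)/(d² + r² + 2dr cosθ).
d² + r² + 2dr cosθ = |CA|² = 0.0278398 m²;  d cosθ + r = +0.1489 m.
|ω_lever| = |0.0629·11.94·+0.1489| / 0.0278398 = 4.0162 rad/s.

4.02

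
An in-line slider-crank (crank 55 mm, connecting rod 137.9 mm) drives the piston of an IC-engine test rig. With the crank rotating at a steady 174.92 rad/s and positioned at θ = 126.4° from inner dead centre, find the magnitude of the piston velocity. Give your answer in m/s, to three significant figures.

5.81

ω = 174.9 rad/s
For an in-line slider-crank, x = r cosθ + √(L² − r² sin²θ), so v = −rω sinθ·[1 + r cosθ/√(L² − r² sin²θ)].
With r = 0.055 m, L = 0.1379 m, θ = 126.4°: √(L² − r² sin²θ) = 0.1306 m.
v = −0.055·174.9·0.80489·[1 + 0.055·-0.59342/0.1306] = -5.8084 m/s.
|v| = 5.8084 m/s.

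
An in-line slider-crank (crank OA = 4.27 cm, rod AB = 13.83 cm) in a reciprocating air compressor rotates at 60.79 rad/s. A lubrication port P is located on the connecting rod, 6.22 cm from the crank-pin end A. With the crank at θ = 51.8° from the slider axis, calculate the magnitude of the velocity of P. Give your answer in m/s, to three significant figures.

2.39

ω = 60.79 rad/s.  Crank-pin speed |V_A| = rω = 2.5957 m/s, perpendicular to OA.
Rod angle: sinφ = −(r/L) sinθ ⇒ φ = -14.042°; ω_rod = −rω cosθ/√(L²−r²sin²θ) = -11.964 rad/s.
V_P = V_A + ω_rod × AP, with AP = 0.0622 m along the rod.
Components: V_Px = −rω sinθ − a·ω_rod·sinφ = -2.2204 m/s;  V_Py = rω cosθ + a·ω_rod·cosφ = +0.88328 m/s.
|V_P| = √(V_Px² + V_Py²) = 2.3897 m/s.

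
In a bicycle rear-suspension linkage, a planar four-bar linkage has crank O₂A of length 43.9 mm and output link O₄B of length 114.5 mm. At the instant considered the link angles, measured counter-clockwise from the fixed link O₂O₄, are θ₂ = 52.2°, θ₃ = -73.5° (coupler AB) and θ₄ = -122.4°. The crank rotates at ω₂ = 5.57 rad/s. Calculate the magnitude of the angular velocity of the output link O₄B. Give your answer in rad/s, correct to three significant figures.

ω₂ = 5.57 rad/s
Differentiating the loop-closure r₂e^{iθ₂}+r₃e^{iθ₃}=r₁+r₄e^{iθ₄} gives r₂ω₂e^{iθ₂}+r₃ω₃e^{iθ₃}=r₄ω₄e^{iθ₄}.
Eliminating the other unknown: ω₄ = r₂ω₂ sin(θ₂−θ₃) / [r₄ sin(θ₄−θ₃)].
Numerator sine = +0.81208; denominator sine = -0.75356.
Result = 0.0439·5.57·(+0.81208) / (0.1145·(-0.75356)) = -2.3014 rad/s; magnitude 2.3014 rad/s.

2.30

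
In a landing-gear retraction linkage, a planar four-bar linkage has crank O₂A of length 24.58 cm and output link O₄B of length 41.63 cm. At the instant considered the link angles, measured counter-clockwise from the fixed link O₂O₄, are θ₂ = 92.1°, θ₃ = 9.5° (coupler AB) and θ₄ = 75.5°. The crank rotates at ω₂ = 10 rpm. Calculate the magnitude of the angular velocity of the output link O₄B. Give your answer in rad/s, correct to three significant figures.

ω₂ = 1.047 rad/s (from 10 rpm).
Differentiating the loop-closure r₂e^{iθ₂}+r₃e^{iθ₃}=r₁+r₄e^{iθ₄} gives r₂ω₂e^{iθ₂}+r₃ω₃e^{iθ₃}=r₄ω₄e^{iθ₄}.
Eliminating the other unknown: ω₄ = r₂ω₂ sin(θ₂−θ₃) / [r₄ sin(θ₄−θ₃)].
Numerator sine = +0.99167; denominator sine = +0.91355.
Result = 0.2458·1.047·(+0.99167) / (0.4163·(+0.91355)) = +0.67118 rad/s; magnitude 0.67118 rad/s.

0.671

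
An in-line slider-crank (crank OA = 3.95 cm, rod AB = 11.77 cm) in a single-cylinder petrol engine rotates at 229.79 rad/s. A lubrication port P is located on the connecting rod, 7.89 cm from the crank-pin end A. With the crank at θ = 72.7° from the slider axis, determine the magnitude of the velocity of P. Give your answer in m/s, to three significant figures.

9.32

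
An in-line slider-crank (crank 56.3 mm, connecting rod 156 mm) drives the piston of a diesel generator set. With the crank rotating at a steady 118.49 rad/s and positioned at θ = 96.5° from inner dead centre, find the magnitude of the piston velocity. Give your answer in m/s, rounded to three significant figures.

ω = 118.5 rad/s
For an in-line slider-crank, x = r cosθ + √(L² − r² sin²θ), so v = −rω sinθ·[1 + r cosθ/√(L² − r² sin²θ)].
With r = 0.0563 m, L = 0.156 m, θ = 96.5°: √(L² − r² sin²θ) = 0.14563 m.
v = −0.0563·118.5·0.99357·[1 + 0.0563·-0.11320/0.14563] = -6.338 m/s.
|v| = 6.338 m/s.

6.34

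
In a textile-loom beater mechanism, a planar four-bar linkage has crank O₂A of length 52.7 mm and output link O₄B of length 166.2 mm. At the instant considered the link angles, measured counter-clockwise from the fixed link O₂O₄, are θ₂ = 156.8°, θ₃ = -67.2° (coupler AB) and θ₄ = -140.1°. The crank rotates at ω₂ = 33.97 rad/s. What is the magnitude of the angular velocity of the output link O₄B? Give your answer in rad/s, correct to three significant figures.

ω₂ = 33.97 rad/s
Differentiating the loop-closure r₂e^{iθ₂}+r₃e^{iθ₃}=r₁+r₄e^{iθ₄} gives r₂ω₂e^{iθ₂}+r₃ω₃e^{iθ₃}=r₄ω₄e^{iθ₄}.
Eliminating the other unknown: ω₄ = r₂ω₂ sin(θ₂−θ₃) / [r₄ sin(θ₄−θ₃)].
Numerator sine = -0.69466; denominator sine = -0.95579.
Result = 0.0527·33.97·(-0.69466) / (0.1662·(-0.95579)) = +7.8286 rad/s; magnitude 7.8286 rad/s.

7.83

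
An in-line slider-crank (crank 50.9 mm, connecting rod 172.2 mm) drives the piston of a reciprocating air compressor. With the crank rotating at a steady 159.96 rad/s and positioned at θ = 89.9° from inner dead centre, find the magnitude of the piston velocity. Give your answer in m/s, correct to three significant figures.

ω = 160 rad/s
For an in-line slider-crank, x = r cosθ + √(L² − r² sin²θ), so v = −rω sinθ·[1 + r cosθ/√(L² − r² sin²θ)].
With r = 0.0509 m, L = 0.1722 m, θ = 89.9°: √(L² − r² sin²θ) = 0.16451 m.
v = −0.0509·160·1.00000·[1 + 0.0509·0.00175/0.16451] = -8.1463 m/s.
|v| = 8.1463 m/s.

8.15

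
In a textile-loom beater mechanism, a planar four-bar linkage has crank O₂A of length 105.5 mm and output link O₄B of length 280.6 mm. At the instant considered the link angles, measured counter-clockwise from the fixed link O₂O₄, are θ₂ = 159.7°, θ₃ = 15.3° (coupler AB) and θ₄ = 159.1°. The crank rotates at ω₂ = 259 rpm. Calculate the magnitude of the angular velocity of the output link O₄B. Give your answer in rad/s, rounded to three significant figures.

10.1

ω₂ = 27.12 rad/s (from 259 rpm).
Differentiating the loop-closure r₂e^{iθ₂}+r₃e^{iθ₃}=r₁+r₄e^{iθ₄} gives r₂ω₂e^{iθ₂}+r₃ω₃e^{iθ₃}=r₄ω₄e^{iθ₄}.
Eliminating the other unknown: ω₄ = r₂ω₂ sin(θ₂−θ₃) / [r₄ sin(θ₄−θ₃)].
Numerator sine = +0.58212; denominator sine = +0.59061.
Result = 0.1055·27.12·(+0.58212) / (0.2806·(+0.59061)) = +10.051 rad/s; magnitude 10.051 rad/s.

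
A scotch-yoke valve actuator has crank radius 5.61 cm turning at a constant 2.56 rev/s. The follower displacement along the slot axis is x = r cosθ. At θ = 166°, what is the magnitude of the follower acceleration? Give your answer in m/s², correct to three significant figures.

14.1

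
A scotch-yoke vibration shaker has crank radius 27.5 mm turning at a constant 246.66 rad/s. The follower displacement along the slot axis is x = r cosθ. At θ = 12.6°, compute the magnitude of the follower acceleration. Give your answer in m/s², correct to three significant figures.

ω = 246.7 rad/s
x = r cosθ ⇒ ẍ = −rω² cosθ (ω constant).
|a| = rω²|cosθ| = 0.0275·(246.7)²·|cos 12.6°| = 1632.8 m/s².

1630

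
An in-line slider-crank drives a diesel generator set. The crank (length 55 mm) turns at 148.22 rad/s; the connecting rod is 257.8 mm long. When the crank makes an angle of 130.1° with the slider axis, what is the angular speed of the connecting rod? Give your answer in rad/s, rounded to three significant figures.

20.6

ω = 148.2 rad/s
The rod makes angle φ with the slider axis where L sinφ = r sinθ; differentiating, L cosφ·φ̇ = r ω cosθ.
L cosφ = √(L² − r² sin²θ) = 0.25434 m.
|ω_rod| = r ω |cosθ| / √(L² − r² sin²θ) = 0.055·148.2·0.64412/0.25434 = 20.645 rad/s.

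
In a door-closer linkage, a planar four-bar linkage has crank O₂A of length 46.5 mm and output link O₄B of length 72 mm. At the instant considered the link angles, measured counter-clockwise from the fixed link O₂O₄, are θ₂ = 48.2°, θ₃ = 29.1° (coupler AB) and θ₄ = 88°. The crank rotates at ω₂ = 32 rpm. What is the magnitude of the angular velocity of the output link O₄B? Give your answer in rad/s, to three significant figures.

ω₂ = 3.351 rad/s (from 32 rpm).
Differentiating the loop-closure r₂e^{iθ₂}+r₃e^{iθ₃}=r₁+r₄e^{iθ₄} gives r₂ω₂e^{iθ₂}+r₃ω₃e^{iθ₃}=r₄ω₄e^{iθ₄}.
Eliminating the other unknown: ω₄ = r₂ω₂ sin(θ₂−θ₃) / [r₄ sin(θ₄−θ₃)].
Numerator sine = +0.32722; denominator sine = +0.85627.
Result = 0.0465·3.351·(+0.32722) / (0.072·(+0.85627)) = +0.82704 rad/s; magnitude 0.82704 rad/s.

0.827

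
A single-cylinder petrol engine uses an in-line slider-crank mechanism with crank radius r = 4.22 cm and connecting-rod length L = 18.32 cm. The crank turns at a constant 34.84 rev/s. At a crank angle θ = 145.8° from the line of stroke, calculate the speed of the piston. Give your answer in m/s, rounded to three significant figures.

4.19

ω = 2π·34.8 = 218.9 rad/s
For an in-line slider-crank, x = r cosθ + √(L² − r² sin²θ), so v = −rω sinθ·[1 + r cosθ/√(L² − r² sin²θ)].
With r = 0.0422 m, L = 0.1832 m, θ = 145.8°: √(L² − r² sin²θ) = 0.18166 m.
v = −0.0422·218.9·0.56208·[1 + 0.0422·-0.82708/0.18166] = -4.1948 m/s.
|v| = 4.1948 m/s.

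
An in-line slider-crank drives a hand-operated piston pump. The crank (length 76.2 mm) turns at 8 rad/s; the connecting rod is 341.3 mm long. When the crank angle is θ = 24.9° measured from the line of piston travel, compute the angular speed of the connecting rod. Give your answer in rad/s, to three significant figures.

1.63

ω = 8 rad/s
The rod makes angle φ with the slider axis where L sinφ = r sinθ; differentiating, L cosφ·φ̇ = r ω cosθ.
L cosφ = √(L² − r² sin²θ) = 0.33979 m.
|ω_rod| = r ω |cosθ| / √(L² − r² sin²θ) = 0.0762·8·0.90704/0.33979 = 1.6273 rad/s.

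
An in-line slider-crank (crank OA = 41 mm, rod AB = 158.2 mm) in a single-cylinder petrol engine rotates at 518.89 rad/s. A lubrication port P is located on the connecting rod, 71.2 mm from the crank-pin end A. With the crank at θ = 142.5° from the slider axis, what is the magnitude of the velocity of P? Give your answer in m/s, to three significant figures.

15.0

ω = 518.9 rad/s.  Crank-pin speed |V_A| = rω = 21.274 m/s, perpendicular to OA.
Rod angle: sinφ = −(r/L) sinθ ⇒ φ = -9.077°; ω_rod = −rω cosθ/√(L²−r²sin²θ) = +108.04 rad/s.
V_P = V_A + ω_rod × AP, with AP = 0.0712 m along the rod.
Components: V_Px = −rω sinθ − a·ω_rod·sinφ = -11.737 m/s;  V_Py = rω cosθ + a·ω_rod·cosφ = -9.2819 m/s.
|V_P| = √(V_Px² + V_Py²) = 14.964 m/s.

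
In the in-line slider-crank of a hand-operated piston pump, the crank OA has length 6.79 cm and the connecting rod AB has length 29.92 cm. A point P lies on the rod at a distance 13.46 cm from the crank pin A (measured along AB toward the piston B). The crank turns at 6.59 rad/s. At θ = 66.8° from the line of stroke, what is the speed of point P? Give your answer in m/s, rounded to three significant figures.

0.439

ω = 6.59 rad/s.  Crank-pin speed |V_A| = rω = 0.44746 m/s, perpendicular to OA.
Rod angle: sinφ = −(r/L) sinθ ⇒ φ = -12.040°; ω_rod = −rω cosθ/√(L²−r²sin²θ) = -0.6024 rad/s.
V_P = V_A + ω_rod × AP, with AP = 0.1346 m along the rod.
Components: V_Px = −rω sinθ − a·ω_rod·sinφ = -0.42819 m/s;  V_Py = rω cosθ + a·ω_rod·cosφ = +0.096974 m/s.
|V_P| = √(V_Px² + V_Py²) = 0.43903 m/s.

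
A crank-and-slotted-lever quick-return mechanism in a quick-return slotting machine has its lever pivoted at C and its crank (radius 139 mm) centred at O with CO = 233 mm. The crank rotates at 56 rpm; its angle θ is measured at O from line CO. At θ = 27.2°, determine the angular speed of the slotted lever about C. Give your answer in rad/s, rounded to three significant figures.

ω = 5.864 rad/s (from 56 rpm).
Crank pin A relative to C: A = (d + r cosθ, r sinθ); lever angle φ = atan2(r sinθ, d + r cosθ).
Differentiating tanφ: φ̇ = rω(d cosθ + r)/(d² + r² + 2dr cosθ).
d² + r² + 2dr cosθ = |CA|² = 0.131221 m²;  d cosθ + r = +0.34623 m.
|ω_lever| = |0.139·5.864·+0.34623| / 0.131221 = 2.1508 rad/s.

2.15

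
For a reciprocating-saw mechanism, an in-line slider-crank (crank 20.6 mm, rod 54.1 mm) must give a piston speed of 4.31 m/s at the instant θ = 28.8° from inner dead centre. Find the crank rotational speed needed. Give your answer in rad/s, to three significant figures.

For an in-line slider-crank, |v_piston| = rω|sinθ|·[1 + r cosθ/√(L² − r² sin²θ)].
With r = 0.0206 m, L = 0.0541 m, θ = 28.8°: the bracketed kinematic factor |dx/dθ| = 0.013293 m.
ω = v/|dx/dθ| = 4.31/0.013293 = 324.24 rad/s.

324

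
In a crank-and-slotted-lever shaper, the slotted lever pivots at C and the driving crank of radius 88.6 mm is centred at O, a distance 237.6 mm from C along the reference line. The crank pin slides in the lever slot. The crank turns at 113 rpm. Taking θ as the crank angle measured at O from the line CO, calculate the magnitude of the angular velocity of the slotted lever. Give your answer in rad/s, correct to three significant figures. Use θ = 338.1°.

ω = 11.83 rad/s (from 113 rpm).
Crank pin A relative to C: A = (d + r cosθ, r sinθ); lever angle φ = atan2(r sinθ, d + r cosθ).
Differentiating tanφ: φ̇ = rω(d cosθ + r)/(d² + r² + 2dr cosθ).
d² + r² + 2dr cosθ = |CA|² = 0.103368 m²;  d cosθ + r = +0.30905 m.
|ω_lever| = |0.0886·11.83·+0.30905| / 0.103368 = 3.1346 rad/s.

3.13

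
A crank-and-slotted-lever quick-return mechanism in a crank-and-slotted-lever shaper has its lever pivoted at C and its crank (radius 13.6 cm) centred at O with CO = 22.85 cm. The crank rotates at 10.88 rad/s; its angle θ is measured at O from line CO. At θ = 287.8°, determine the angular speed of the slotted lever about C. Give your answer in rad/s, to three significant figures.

ω = 10.88 rad/s
Crank pin A relative to C: A = (d + r cosθ, r sinθ); lever angle φ = atan2(r sinθ, d + r cosθ).
Differentiating tanφ: φ̇ = rω(d cosθ + r)/(d² + r² + 2dr cosθ).
d² + r² + 2dr cosθ = |CA|² = 0.0897078 m²;  d cosθ + r = +0.20585 m.
|ω_lever| = |0.136·10.88·+0.20585| / 0.0897078 = 3.3954 rad/s.

3.40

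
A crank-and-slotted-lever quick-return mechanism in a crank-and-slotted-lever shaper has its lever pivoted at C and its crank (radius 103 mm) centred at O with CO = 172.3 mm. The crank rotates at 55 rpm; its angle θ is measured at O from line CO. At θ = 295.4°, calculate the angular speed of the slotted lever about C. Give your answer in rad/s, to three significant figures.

1.89

ω = 5.76 rad/s (from 55 rpm).
Crank pin A relative to C: A = (d + r cosθ, r sinθ); lever angle φ = atan2(r sinθ, d + r cosθ).
Differentiating tanφ: φ̇ = rω(d cosθ + r)/(d² + r² + 2dr cosθ).
d² + r² + 2dr cosθ = |CA|² = 0.0555208 m²;  d cosθ + r = +0.17691 m.
|ω_lever| = |0.103·5.76·+0.17691| / 0.0555208 = 1.8902 rad/s.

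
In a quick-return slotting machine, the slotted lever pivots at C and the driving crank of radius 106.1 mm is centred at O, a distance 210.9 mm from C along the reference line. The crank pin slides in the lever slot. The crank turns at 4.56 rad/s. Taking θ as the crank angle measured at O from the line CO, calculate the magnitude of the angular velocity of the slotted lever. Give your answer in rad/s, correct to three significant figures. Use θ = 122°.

0.0855

ω = 4.56 rad/s
Crank pin A relative to C: A = (d + r cosθ, r sinθ); lever angle φ = atan2(r sinθ, d + r cosθ).
Differentiating tanφ: φ̇ = rω(d cosθ + r)/(d² + r² + 2dr cosθ).
d² + r² + 2dr cosθ = |CA|² = 0.0320206 m²;  d cosθ + r = -0.00566 m.
|ω_lever| = |0.1061·4.56·-0.00566| / 0.0320206 = 0.08552 rad/s.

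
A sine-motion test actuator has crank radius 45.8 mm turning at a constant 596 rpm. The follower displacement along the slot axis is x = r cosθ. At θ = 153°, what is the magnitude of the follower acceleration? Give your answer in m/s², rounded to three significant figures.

159

ω = 62.41 rad/s (from 596 rpm).
x = r cosθ ⇒ ẍ = −rω² cosθ (ω constant).
|a| = rω²|cosθ| = 0.0458·(62.41)²·|cos 153°| = 158.96 m/s².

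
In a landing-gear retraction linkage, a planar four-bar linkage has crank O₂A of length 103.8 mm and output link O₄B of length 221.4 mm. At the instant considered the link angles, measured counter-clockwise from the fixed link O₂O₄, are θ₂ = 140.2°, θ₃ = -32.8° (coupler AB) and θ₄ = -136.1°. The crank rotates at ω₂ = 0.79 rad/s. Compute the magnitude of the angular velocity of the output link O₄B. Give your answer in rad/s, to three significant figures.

0.0464

ω₂ = 0.79 rad/s
Differentiating the loop-closure r₂e^{iθ₂}+r₃e^{iθ₃}=r₁+r₄e^{iθ₄} gives r₂ω₂e^{iθ₂}+r₃ω₃e^{iθ₃}=r₄ω₄e^{iθ₄}.
Eliminating the other unknown: ω₄ = r₂ω₂ sin(θ₂−θ₃) / [r₄ sin(θ₄−θ₃)].
Numerator sine = +0.12187; denominator sine = -0.97318.
Result = 0.1038·0.79·(+0.12187) / (0.2214·(-0.97318)) = -0.046382 rad/s; magnitude 0.046382 rad/s.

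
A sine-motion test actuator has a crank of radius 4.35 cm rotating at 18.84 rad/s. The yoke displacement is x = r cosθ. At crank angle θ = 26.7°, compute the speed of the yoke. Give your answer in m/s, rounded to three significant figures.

0.368

ω = 18.84 rad/s
x = r cosθ ⇒ ẋ = −rω sinθ.
|v| = rω|sinθ| = 0.0435·18.84·|sin 26.7°| = 0.36823 m/s.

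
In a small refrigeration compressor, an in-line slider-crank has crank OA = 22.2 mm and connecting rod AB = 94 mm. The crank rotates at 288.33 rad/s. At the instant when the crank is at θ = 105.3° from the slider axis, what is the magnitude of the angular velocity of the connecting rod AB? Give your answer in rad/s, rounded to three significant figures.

18.5

ω = 288.3 rad/s
The rod makes angle φ with the slider axis where L sinφ = r sinθ; differentiating, L cosφ·φ̇ = r ω cosθ.
L cosφ = √(L² − r² sin²θ) = 0.091529 m.
|ω_rod| = r ω |cosθ| / √(L² − r² sin²θ) = 0.0222·288.3·0.26387/0.091529 = 18.454 rad/s.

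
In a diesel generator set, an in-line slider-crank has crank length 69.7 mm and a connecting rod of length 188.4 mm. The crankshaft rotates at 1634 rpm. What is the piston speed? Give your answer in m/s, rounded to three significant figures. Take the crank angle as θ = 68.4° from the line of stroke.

12.7

ω = 2π·1634/60 = 171.1 rad/s
For an in-line slider-crank, x = r cosθ + √(L² − r² sin²θ), so v = −rω sinθ·[1 + r cosθ/√(L² − r² sin²θ)].
With r = 0.0697 m, L = 0.1884 m, θ = 68.4°: √(L² − r² sin²θ) = 0.1769 m.
v = −0.0697·171.1·0.92978·[1 + 0.0697·0.36812/0.1769] = -12.697 m/s.
|v| = 12.697 m/s.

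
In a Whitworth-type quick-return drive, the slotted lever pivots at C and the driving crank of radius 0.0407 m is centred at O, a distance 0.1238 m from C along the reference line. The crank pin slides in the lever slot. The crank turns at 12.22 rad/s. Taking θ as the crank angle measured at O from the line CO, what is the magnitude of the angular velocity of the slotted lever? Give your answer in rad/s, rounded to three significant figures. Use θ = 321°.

ω = 12.22 rad/s
Crank pin A relative to C: A = (d + r cosθ, r sinθ); lever angle φ = atan2(r sinθ, d + r cosθ).
Differentiating tanφ: φ̇ = rω(d cosθ + r)/(d² + r² + 2dr cosθ).
d² + r² + 2dr cosθ = |CA|² = 0.0248145 m²;  d cosθ + r = +0.13691 m.
|ω_lever| = |0.0407·12.22·+0.13691| / 0.0248145 = 2.7441 rad/s.

2.74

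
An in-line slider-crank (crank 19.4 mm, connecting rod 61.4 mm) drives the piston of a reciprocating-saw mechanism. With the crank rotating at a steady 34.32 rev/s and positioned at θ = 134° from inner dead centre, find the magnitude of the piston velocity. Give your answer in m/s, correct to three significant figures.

ω = 2π·34.3 = 215.6 rad/s
For an in-line slider-crank, x = r cosθ + √(L² − r² sin²θ), so v = −rω sinθ·[1 + r cosθ/√(L² − r² sin²θ)].
With r = 0.0194 m, L = 0.0614 m, θ = 134°: √(L² − r² sin²θ) = 0.059793 m.
v = −0.0194·215.6·0.71934·[1 + 0.0194·-0.69466/0.059793] = -2.331 m/s.
|v| = 2.331 m/s.

2.33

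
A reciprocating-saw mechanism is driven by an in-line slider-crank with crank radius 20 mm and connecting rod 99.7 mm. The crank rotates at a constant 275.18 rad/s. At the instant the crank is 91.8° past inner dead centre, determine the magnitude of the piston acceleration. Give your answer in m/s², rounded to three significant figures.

ω = 275.2 rad/s
x(θ) = r cosθ + √(L² − r² sin²θ); with ω constant, a = ω²·d²x/dθ².
d²x/dθ² = −r cosθ − r²(cos2θ)/√u − r⁴ sin²2θ/(4u^{3/2}),  u = L² − r² sin²θ = 0.00954048 m².
Substituting r = 0.02 m, L = 0.0997 m, θ = 91.8°: d²x/dθ² = +0.0047152 m.
a = ω²·d²x/dθ² = (275.2)²·(+0.0047152) = +357.05 m/s²;  |a| = 357.05 m/s².

357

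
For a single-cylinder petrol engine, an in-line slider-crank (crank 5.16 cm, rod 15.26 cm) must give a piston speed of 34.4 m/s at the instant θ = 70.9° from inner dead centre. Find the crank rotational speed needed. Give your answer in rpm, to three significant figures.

6030

For an in-line slider-crank, |v_piston| = rω|sinθ|·[1 + r cosθ/√(L² − r² sin²θ)].
With r = 0.0516 m, L = 0.1526 m, θ = 70.9°: the bracketed kinematic factor |dx/dθ| = 0.054453 m.
ω = v/|dx/dθ| = 34.4/0.054453 = 631.74 rad/s.
N = 60ω/(2π) = 6032.7 rpm.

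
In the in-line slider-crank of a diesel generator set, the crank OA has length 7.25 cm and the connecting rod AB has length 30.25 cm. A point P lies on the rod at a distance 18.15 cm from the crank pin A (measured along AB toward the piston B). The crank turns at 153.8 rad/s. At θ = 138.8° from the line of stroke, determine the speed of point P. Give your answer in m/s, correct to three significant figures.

ω = 153.8 rad/s.  Crank-pin speed |V_A| = rω = 11.15 m/s, perpendicular to OA.
Rod angle: sinφ = −(r/L) sinθ ⇒ φ = -9.083°; ω_rod = −rω cosθ/√(L²−r²sin²θ) = +28.087 rad/s.
V_P = V_A + ω_rod × AP, with AP = 0.1815 m along the rod.
Components: V_Px = −rω sinθ − a·ω_rod·sinφ = -6.5399 m/s;  V_Py = rω cosθ + a·ω_rod·cosφ = -3.3559 m/s.
|V_P| = √(V_Px² + V_Py²) = 7.3507 m/s.

7.35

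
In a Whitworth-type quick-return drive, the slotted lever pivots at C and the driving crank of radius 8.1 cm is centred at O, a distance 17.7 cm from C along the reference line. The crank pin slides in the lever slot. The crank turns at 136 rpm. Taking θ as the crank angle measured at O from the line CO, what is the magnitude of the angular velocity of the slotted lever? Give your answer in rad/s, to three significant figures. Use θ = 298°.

ω = 14.24 rad/s (from 136 rpm).
Crank pin A relative to C: A = (d + r cosθ, r sinθ); lever angle φ = atan2(r sinθ, d + r cosθ).
Differentiating tanφ: φ̇ = rω(d cosθ + r)/(d² + r² + 2dr cosθ).
d² + r² + 2dr cosθ = |CA|² = 0.0513516 m²;  d cosθ + r = +0.1641 m.
|ω_lever| = |0.081·14.24·+0.1641| / 0.0513516 = 3.6864 rad/s.

3.69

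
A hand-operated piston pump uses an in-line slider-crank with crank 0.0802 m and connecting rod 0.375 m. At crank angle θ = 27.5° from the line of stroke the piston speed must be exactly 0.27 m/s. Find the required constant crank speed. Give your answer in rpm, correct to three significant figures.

For an in-line slider-crank, |v_piston| = rω|sinθ|·[1 + r cosθ/√(L² − r² sin²θ)].
With r = 0.0802 m, L = 0.375 m, θ = 27.5°: the bracketed kinematic factor |dx/dθ| = 0.044092 m.
ω = v/|dx/dθ| = 0.27/0.044092 = 6.1236 rad/s.
N = 60ω/(2π) = 58.476 rpm.

58.5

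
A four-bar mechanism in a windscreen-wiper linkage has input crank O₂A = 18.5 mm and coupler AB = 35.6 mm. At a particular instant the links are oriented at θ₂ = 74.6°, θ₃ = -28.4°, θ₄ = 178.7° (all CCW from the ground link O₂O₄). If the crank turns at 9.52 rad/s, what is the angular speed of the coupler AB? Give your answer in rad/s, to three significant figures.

10.5

ω₂ = 9.52 rad/s
Differentiating the loop-closure r₂e^{iθ₂}+r₃e^{iθ₃}=r₁+r₄e^{iθ₄} gives r₂ω₂e^{iθ₂}+r₃ω₃e^{iθ₃}=r₄ω₄e^{iθ₄}.
Eliminating the other unknown: ω₃ = r₂ω₂ sin(θ₄−θ₂) / [r₃ sin(θ₃−θ₄)].
Numerator sine = +0.96987; denominator sine = +0.45554.
Result = 0.0185·9.52·(+0.96987) / (0.0356·(+0.45554)) = +10.533 rad/s; magnitude 10.533 rad/s.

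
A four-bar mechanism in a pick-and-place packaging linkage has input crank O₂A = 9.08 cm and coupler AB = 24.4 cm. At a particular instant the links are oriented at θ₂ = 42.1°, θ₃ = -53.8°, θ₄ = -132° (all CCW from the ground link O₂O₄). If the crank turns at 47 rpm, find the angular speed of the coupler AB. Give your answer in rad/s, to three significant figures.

ω₂ = 4.922 rad/s (from 47 rpm).
Differentiating the loop-closure r₂e^{iθ₂}+r₃e^{iθ₃}=r₁+r₄e^{iθ₄} gives r₂ω₂e^{iθ₂}+r₃ω₃e^{iθ₃}=r₄ω₄e^{iθ₄}.
Eliminating the other unknown: ω₃ = r₂ω₂ sin(θ₄−θ₂) / [r₃ sin(θ₃−θ₄)].
Numerator sine = -0.10279; denominator sine = +0.97887.
Result = 0.0908·4.922·(-0.10279) / (0.244·(+0.97887)) = -0.19234 rad/s; magnitude 0.19234 rad/s.

0.192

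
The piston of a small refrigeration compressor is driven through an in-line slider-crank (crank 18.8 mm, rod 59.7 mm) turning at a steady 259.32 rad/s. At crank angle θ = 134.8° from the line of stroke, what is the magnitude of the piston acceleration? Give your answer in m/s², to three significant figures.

883

ω = 259.3 rad/s
x(θ) = r cosθ + √(L² − r² sin²θ); with ω constant, a = ω²·d²x/dθ².
d²x/dθ² = −r cosθ − r²(cos2θ)/√u − r⁴ sin²2θ/(4u^{3/2}),  u = L² − r² sin²θ = 0.00338614 m².
Substituting r = 0.0188 m, L = 0.0597 m, θ = 134.8°: d²x/dθ² = +0.013131 m.
a = ω²·d²x/dθ² = (259.3)²·(+0.013131) = +883.02 m/s²;  |a| = 883.02 m/s².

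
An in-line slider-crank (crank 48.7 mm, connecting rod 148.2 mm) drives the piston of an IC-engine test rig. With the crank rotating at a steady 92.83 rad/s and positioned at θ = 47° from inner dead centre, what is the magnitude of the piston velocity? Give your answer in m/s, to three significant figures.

4.07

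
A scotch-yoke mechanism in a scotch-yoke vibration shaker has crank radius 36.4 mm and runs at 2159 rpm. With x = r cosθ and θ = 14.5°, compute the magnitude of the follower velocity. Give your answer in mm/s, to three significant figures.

ω = 226.1 rad/s (from 2159 rpm).
x = r cosθ ⇒ ẋ = −rω sinθ.
|v| = rω|sinθ| = 0.0364·226.1·|sin 14.5°| = 2.0605 m/s = 2060.5 mm/s.

2060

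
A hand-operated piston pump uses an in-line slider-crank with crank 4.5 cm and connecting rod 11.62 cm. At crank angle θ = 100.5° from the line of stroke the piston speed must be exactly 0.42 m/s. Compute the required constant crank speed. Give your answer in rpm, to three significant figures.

For an in-line slider-crank, |v_piston| = rω|sinθ|·[1 + r cosθ/√(L² − r² sin²θ)].
With r = 0.045 m, L = 0.1162 m, θ = 100.5°: the bracketed kinematic factor |dx/dθ| = 0.040869 m.
ω = v/|dx/dθ| = 0.42/0.040869 = 10.277 rad/s.
N = 60ω/(2π) = 98.135 rpm.

98.1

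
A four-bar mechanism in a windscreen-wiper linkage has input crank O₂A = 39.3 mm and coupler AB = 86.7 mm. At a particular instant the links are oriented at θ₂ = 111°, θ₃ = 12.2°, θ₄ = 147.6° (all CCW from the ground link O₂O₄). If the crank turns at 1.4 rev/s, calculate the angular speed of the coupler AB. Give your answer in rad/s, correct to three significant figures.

3.39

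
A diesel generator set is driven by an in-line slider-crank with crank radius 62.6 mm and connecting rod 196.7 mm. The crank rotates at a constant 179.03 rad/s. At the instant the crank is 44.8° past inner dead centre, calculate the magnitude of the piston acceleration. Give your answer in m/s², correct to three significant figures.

ω = 179 rad/s
x(θ) = r cosθ + √(L² − r² sin²θ); with ω constant, a = ω²·d²x/dθ².
d²x/dθ² = −r cosθ − r²(cos2θ)/√u − r⁴ sin²2θ/(4u^{3/2}),  u = L² − r² sin²θ = 0.0367452 m².
Substituting r = 0.0626 m, L = 0.1967 m, θ = 44.8°: d²x/dθ² = -0.045107 m.
a = ω²·d²x/dθ² = (179)²·(-0.045107) = -1445.8 m/s²;  |a| = 1445.8 m/s².

1450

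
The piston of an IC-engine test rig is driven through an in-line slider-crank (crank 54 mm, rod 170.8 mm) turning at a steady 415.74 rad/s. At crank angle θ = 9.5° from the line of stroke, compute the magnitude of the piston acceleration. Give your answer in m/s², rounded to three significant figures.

ω = 415.7 rad/s
x(θ) = r cosθ + √(L² − r² sin²θ); with ω constant, a = ω²·d²x/dθ².
d²x/dθ² = −r cosθ − r²(cos2θ)/√u − r⁴ sin²2θ/(4u^{3/2}),  u = L² − r² sin²θ = 0.0290932 m².
Substituting r = 0.054 m, L = 0.1708 m, θ = 9.5°: d²x/dθ² = -0.069469 m.
a = ω²·d²x/dθ² = (415.7)²·(-0.069469) = -12007 m/s²;  |a| = 12007 m/s².

12000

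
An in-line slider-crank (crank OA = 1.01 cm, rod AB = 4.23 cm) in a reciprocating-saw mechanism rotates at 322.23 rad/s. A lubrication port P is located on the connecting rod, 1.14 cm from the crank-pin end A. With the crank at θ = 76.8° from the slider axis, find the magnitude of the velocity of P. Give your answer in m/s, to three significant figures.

3.26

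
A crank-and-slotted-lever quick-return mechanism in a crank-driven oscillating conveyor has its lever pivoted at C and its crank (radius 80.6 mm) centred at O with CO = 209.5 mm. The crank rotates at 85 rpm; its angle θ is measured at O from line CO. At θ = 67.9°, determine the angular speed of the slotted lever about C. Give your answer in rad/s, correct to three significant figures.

1.81

ω = 8.901 rad/s (from 85 rpm).
Crank pin A relative to C: A = (d + r cosθ, r sinθ); lever angle φ = atan2(r sinθ, d + r cosθ).
Differentiating tanφ: φ̇ = rω(d cosθ + r)/(d² + r² + 2dr cosθ).
d² + r² + 2dr cosθ = |CA|² = 0.0630922 m²;  d cosθ + r = +0.15942 m.
|ω_lever| = |0.0806·8.901·+0.15942| / 0.0630922 = 1.8128 rad/s.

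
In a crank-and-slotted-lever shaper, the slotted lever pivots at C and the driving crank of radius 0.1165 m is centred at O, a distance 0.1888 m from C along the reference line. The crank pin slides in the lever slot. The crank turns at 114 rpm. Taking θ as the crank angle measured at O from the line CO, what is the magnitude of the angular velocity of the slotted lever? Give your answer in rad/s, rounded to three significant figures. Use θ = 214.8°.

4.09

ω = 11.94 rad/s (from 114 rpm).
Crank pin A relative to C: A = (d + r cosθ, r sinθ); lever angle φ = atan2(r sinθ, d + r cosθ).
Differentiating tanφ: φ̇ = rω(d cosθ + r)/(d² + r² + 2dr cosθ).
d² + r² + 2dr cosθ = |CA|² = 0.013095 m²;  d cosθ + r = -0.038533 m.
|ω_lever| = |0.1165·11.94·-0.038533| / 0.013095 = 4.0925 rad/s.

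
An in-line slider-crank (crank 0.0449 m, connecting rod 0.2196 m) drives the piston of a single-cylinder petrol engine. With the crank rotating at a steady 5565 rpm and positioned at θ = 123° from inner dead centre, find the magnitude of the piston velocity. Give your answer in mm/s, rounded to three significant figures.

19500

ω = 2π·5565/60 = 582.8 rad/s
For an in-line slider-crank, x = r cosθ + √(L² − r² sin²θ), so v = −rω sinθ·[1 + r cosθ/√(L² − r² sin²θ)].
With r = 0.0449 m, L = 0.2196 m, θ = 123°: √(L² − r² sin²θ) = 0.21635 m.
v = −0.0449·582.8·0.83867·[1 + 0.0449·-0.54464/0.21635] = -19.464 m/s.
|v| = 19.464 m/s = 19464 mm/s.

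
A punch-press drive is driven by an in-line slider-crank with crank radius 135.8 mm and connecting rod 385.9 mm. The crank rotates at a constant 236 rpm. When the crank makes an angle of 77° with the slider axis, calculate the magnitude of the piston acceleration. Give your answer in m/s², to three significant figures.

9.06

ω = 2π·236/60 = 24.71 rad/s
x(θ) = r cosθ + √(L² − r² sin²θ); with ω constant, a = ω²·d²x/dθ².
d²x/dθ² = −r cosθ − r²(cos2θ)/√u − r⁴ sin²2θ/(4u^{3/2}),  u = L² − r² sin²θ = 0.13141 m².
Substituting r = 0.1358 m, L = 0.3859 m, θ = 77°: d²x/dθ² = +0.014833 m.
a = ω²·d²x/dθ² = (24.71)²·(+0.014833) = +9.0595 m/s²;  |a| = 9.0595 m/s².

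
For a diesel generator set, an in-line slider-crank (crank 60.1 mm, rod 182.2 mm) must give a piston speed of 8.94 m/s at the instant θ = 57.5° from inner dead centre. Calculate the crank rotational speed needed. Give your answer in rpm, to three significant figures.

1420

For an in-line slider-crank, |v_piston| = rω|sinθ|·[1 + r cosθ/√(L² − r² sin²θ)].
With r = 0.0601 m, L = 0.1822 m, θ = 57.5°: the bracketed kinematic factor |dx/dθ| = 0.060041 m.
ω = v/|dx/dθ| = 8.94/0.060041 = 148.9 rad/s.
N = 60ω/(2π) = 1421.9 rpm.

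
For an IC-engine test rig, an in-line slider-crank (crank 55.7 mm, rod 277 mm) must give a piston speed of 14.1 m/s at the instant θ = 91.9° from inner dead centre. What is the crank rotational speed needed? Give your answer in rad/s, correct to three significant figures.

For an in-line slider-crank, |v_piston| = rω|sinθ|·[1 + r cosθ/√(L² − r² sin²θ)].
With r = 0.0557 m, L = 0.277 m, θ = 91.9°: the bracketed kinematic factor |dx/dθ| = 0.055291 m.
ω = v/|dx/dθ| = 14.1/0.055291 = 255.02 rad/s.

255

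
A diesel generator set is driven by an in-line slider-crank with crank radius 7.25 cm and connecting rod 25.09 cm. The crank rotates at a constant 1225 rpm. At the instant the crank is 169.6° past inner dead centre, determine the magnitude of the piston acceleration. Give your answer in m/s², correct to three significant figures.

850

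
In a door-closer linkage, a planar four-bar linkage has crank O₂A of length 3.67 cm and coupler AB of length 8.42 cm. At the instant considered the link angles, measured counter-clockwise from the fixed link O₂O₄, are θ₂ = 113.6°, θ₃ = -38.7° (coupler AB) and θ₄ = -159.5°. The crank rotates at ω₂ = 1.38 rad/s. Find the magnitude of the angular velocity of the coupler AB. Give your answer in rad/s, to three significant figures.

ω₂ = 1.38 rad/s
Differentiating the loop-closure r₂e^{iθ₂}+r₃e^{iθ₃}=r₁+r₄e^{iθ₄} gives r₂ω₂e^{iθ₂}+r₃ω₃e^{iθ₃}=r₄ω₄e^{iθ₄}.
Eliminating the other unknown: ω₃ = r₂ω₂ sin(θ₄−θ₂) / [r₃ sin(θ₃−θ₄)].
Numerator sine = +0.99854; denominator sine = +0.85896.
Result = 0.0367·1.38·(+0.99854) / (0.0842·(+0.85896)) = +0.69924 rad/s; magnitude 0.69924 rad/s.

0.699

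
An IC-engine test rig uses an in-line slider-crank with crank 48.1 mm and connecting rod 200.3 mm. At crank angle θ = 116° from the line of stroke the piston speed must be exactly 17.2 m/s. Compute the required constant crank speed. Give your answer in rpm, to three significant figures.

4260

For an in-line slider-crank, |v_piston| = rω|sinθ|·[1 + r cosθ/√(L² − r² sin²θ)].
With r = 0.0481 m, L = 0.2003 m, θ = 116°: the bracketed kinematic factor |dx/dθ| = 0.038571 m.
ω = v/|dx/dθ| = 17.2/0.038571 = 445.93 rad/s.
N = 60ω/(2π) = 4258.3 rpm.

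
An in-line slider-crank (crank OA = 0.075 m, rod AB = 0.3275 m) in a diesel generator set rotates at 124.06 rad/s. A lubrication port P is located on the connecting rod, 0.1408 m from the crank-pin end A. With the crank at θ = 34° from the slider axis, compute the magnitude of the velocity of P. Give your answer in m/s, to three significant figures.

7.14

ω = 124.1 rad/s.  Crank-pin speed |V_A| = rω = 9.3045 m/s, perpendicular to OA.
Rod angle: sinφ = −(r/L) sinθ ⇒ φ = -7.357°; ω_rod = −rω cosθ/√(L²−r²sin²θ) = -23.749 rad/s.
V_P = V_A + ω_rod × AP, with AP = 0.1408 m along the rod.
Components: V_Px = −rω sinθ − a·ω_rod·sinφ = -5.6312 m/s;  V_Py = rω cosθ + a·ω_rod·cosφ = +4.3974 m/s.
|V_P| = √(V_Px² + V_Py²) = 7.1448 m/s.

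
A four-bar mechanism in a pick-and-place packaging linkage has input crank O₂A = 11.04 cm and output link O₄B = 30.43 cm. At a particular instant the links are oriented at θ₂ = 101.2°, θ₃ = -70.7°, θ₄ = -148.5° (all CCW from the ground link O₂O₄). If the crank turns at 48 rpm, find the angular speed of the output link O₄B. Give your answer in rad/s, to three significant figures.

0.263

ω₂ = 5.027 rad/s (from 48 rpm).
Differentiating the loop-closure r₂e^{iθ₂}+r₃e^{iθ₃}=r₁+r₄e^{iθ₄} gives r₂ω₂e^{iθ₂}+r₃ω₃e^{iθ₃}=r₄ω₄e^{iθ₄}.
Eliminating the other unknown: ω₄ = r₂ω₂ sin(θ₂−θ₃) / [r₄ sin(θ₄−θ₃)].
Numerator sine = +0.14090; denominator sine = -0.97742.
Result = 0.1104·5.027·(+0.14090) / (0.3043·(-0.97742)) = -0.26289 rad/s; magnitude 0.26289 rad/s.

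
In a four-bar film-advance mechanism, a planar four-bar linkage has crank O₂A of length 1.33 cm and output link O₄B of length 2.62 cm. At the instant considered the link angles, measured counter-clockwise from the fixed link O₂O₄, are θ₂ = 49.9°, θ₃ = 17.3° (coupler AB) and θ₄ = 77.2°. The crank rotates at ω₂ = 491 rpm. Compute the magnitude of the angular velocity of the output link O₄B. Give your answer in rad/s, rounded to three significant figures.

ω₂ = 51.42 rad/s (from 491 rpm).
Differentiating the loop-closure r₂e^{iθ₂}+r₃e^{iθ₃}=r₁+r₄e^{iθ₄} gives r₂ω₂e^{iθ₂}+r₃ω₃e^{iθ₃}=r₄ω₄e^{iθ₄}.
Eliminating the other unknown: ω₄ = r₂ω₂ sin(θ₂−θ₃) / [r₄ sin(θ₄−θ₃)].
Numerator sine = +0.53877; denominator sine = +0.86515.
Result = 0.0133·51.42·(+0.53877) / (0.0262·(+0.86515)) = +16.254 rad/s; magnitude 16.254 rad/s.

16.3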